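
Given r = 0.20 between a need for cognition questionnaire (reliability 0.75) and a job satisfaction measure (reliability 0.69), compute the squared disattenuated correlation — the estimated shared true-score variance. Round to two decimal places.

0.08

Disattenuated r = 0.20 / √(0.75 × 0.69) = 0.20 / 0.7194 = 0.2780.
Shared true-score variance = 0.2780² = 0.0773 ≈ 0.08.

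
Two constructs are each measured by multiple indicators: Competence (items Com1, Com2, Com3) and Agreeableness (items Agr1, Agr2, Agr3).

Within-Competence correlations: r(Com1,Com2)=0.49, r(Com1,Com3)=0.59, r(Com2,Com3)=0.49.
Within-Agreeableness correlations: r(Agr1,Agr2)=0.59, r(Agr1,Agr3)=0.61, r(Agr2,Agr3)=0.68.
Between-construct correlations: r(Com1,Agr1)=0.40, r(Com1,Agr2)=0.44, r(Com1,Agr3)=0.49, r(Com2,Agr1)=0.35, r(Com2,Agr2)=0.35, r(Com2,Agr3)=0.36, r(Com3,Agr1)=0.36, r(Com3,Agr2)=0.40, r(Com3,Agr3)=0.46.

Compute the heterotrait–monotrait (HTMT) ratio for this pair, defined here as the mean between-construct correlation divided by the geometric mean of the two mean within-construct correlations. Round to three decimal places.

0.700

Mean heterotrait r = 3.61/9 = 0.4011.
Mean within-Com = 1.57/3 = 0.5233; mean within-Agr = 1.88/3 = 0.6267.
Geometric mean = √(0.5233 × 0.6267) = 0.5727.
HTMT = 0.4011 / 0.5727 = 0.700.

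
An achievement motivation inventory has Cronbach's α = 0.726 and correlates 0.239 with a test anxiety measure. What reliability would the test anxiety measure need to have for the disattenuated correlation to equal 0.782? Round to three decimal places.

0.129

r_true = r_obs / √(r_xx · r_yy) ⇒ 0.782 = 0.239 / √(0.726 · r_yy).
√(0.726 · r_yy) = 0.239 / 0.782 = 0.3056; 0.726 · r_yy = 0.0934; r_yy = 0.0934 / 0.726 ≈ 0.129.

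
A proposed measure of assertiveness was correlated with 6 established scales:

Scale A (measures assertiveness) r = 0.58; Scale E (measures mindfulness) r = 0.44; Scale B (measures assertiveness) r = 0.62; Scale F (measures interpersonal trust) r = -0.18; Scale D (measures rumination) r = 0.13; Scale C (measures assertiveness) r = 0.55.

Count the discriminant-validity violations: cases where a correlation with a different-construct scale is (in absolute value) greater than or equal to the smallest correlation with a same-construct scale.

0

Convergent (same construct = assertiveness): Scale A, Scale B, Scale C.
Smallest convergent = 0.55. Discriminant |r|: 0.44, 0.18, 0.13; count ≥ 0.55 → 0.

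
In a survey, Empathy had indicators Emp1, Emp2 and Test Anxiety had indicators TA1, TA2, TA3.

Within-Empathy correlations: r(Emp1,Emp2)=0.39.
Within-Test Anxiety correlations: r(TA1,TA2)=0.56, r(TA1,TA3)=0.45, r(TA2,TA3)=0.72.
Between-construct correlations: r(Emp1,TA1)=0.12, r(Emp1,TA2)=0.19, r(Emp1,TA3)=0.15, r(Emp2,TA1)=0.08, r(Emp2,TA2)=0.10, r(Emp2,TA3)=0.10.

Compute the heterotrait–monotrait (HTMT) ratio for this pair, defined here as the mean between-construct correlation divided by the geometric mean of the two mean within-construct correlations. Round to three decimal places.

0.260

Mean between = 0.74/6 = 0.1233.
Mean within-Emp = 0.39/1 = 0.3900; mean within-TA = 1.73/3 = 0.5767.
Geometric mean = √(0.3900 × 0.5767) = 0.4742.
HTMT = 0.1233 / 0.4742 = 0.260.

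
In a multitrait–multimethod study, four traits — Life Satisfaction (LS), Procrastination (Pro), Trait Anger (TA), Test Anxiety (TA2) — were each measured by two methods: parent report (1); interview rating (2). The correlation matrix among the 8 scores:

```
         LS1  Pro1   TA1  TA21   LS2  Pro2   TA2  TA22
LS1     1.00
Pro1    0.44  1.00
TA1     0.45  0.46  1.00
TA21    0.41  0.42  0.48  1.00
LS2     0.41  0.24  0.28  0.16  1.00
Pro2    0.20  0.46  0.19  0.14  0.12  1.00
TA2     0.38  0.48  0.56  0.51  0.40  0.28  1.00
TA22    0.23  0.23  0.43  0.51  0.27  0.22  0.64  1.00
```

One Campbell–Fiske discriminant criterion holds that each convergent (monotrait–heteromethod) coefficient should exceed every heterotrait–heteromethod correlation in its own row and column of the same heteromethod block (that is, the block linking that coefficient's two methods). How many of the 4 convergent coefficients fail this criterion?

2

Convergent coefficients and their comparison sets:
LS (methods 1·2): 0.41 vs {0.20, 0.24, 0.38, 0.28, 0.23, 0.16} → pass.
Pro (methods 1·2): 0.46 vs {0.24, 0.20, 0.48, 0.19, 0.23, 0.14} → fail.
TA (methods 1·2): 0.56 vs {0.28, 0.38, 0.19, 0.48, 0.43, 0.51} → pass.
TA2 (methods 1·2): 0.51 vs {0.16, 0.23, 0.14, 0.23, 0.51, 0.43} → fail.
2 of 4 fail.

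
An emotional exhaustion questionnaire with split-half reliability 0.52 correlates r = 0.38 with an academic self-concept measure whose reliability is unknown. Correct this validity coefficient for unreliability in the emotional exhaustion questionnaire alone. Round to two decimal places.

0.53

Single correction: r_c = r_obs / √r_xx = 0.38 / √0.52 = 0.38 / 0.7211 ≈ 0.53.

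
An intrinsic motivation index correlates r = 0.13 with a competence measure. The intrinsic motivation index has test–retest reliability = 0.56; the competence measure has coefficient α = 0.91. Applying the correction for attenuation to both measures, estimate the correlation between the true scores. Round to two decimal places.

0.18

r_true = r_obs / √(r_xx · r_yy) = 0.13 / √(0.56 × 0.91) = 0.13 / √0.5096 = 0.13 / 0.7139 ≈ 0.18.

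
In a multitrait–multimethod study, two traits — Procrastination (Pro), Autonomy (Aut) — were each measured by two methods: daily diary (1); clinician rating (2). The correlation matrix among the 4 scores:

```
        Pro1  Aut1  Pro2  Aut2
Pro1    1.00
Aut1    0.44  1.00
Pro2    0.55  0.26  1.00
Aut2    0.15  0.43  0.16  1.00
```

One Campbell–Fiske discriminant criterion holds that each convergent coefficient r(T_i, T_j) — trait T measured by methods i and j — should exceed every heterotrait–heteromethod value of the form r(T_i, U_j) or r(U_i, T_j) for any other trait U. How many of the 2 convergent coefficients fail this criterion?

0

Checking each validity diagonal entry against its comparison values:
Pro (methods 1·2): 0.55 vs {0.15, 0.26} → pass.
Aut (methods 1·2): 0.43 vs {0.26, 0.15} → pass.
0 of 2 fail.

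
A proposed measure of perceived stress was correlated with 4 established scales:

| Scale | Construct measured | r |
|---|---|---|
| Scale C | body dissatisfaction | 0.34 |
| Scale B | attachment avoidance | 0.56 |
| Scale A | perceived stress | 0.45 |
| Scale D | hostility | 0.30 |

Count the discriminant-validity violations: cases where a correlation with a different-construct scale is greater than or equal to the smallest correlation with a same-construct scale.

Convergent (same construct = perceived stress): Scale A.
Smallest convergent = 0.45. Discriminant values: 0.34, 0.56, 0.30; count ≥ 0.45 → 1.

1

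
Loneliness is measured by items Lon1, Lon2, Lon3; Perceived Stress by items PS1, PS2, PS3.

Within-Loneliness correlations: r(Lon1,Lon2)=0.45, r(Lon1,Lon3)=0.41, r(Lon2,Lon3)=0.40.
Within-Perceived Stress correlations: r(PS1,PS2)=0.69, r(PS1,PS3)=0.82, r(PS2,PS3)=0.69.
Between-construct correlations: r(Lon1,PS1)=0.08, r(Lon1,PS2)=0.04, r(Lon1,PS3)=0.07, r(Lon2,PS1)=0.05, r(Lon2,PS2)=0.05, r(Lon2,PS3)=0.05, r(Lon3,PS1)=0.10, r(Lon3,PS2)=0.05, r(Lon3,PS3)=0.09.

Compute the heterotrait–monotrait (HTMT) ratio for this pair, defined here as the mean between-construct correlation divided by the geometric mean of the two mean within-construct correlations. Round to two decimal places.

Between-construct mean = 0.58/9 = 0.0644.
Mean within-Lon = 1.26/3 = 0.4200; mean within-PS = 2.20/3 = 0.7333.
Geometric mean = √(0.4200 × 0.7333) = 0.5550.
HTMT = 0.0644 / 0.5550 = 0.12.

0.12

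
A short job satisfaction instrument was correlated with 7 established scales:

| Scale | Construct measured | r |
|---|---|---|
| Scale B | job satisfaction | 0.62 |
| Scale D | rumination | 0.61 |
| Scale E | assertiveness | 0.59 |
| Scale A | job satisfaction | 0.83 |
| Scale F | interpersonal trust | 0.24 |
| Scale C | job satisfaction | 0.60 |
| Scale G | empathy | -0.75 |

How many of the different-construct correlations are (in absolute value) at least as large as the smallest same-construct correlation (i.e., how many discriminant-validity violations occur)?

2

Convergent (same construct = job satisfaction): Scale B, Scale A, Scale C.
Smallest convergent = 0.60. Discriminant |r|: 0.61, 0.59, 0.24, 0.75; count ≥ 0.60 → 2.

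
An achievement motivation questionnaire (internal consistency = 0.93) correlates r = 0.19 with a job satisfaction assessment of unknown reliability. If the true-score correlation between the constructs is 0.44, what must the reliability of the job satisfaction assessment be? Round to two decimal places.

0.20

r_true = r_obs / √(r_xx · r_yy) ⇒ 0.44 = 0.19 / √(0.93 · r_yy).
√(0.93 · r_yy) = 0.19 / 0.44 = 0.4318; 0.93 · r_yy = 0.1865; r_yy = 0.1865 / 0.93 ≈ 0.20.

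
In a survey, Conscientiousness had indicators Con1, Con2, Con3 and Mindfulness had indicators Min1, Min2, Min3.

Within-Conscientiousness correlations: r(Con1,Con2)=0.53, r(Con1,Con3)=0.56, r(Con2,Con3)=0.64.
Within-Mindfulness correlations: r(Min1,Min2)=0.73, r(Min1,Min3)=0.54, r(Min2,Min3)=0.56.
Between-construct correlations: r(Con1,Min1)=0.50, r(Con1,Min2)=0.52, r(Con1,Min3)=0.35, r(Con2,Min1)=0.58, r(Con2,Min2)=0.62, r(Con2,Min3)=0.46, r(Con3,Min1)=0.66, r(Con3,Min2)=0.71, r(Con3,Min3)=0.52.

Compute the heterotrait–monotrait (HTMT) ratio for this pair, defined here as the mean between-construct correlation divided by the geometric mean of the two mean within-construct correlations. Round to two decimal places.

0.92

Mean between = 4.92/9 = 0.5467.
Mean within-Con = 1.73/3 = 0.5767; mean within-Min = 1.83/3 = 0.6100.
Geometric mean = √(0.5767 × 0.6100) = 0.5931.
HTMT = 0.5467 / 0.5931 = 0.92.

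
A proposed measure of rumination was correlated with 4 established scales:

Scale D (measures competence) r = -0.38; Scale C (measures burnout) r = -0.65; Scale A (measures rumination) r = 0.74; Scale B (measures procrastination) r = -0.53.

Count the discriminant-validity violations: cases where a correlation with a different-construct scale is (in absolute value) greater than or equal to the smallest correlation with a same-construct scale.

Convergent (same construct = rumination): Scale A.
Smallest convergent = 0.74. Discriminant |r|: 0.38, 0.65, 0.53; count ≥ 0.74 → 0.

0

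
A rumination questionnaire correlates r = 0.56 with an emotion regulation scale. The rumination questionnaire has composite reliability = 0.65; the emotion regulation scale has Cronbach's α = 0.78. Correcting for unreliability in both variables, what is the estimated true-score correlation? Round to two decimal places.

0.79

r_true = r_obs / √(r_xx · r_yy) = 0.56 / √(0.65 × 0.78) = 0.56 / √0.5070 = 0.56 / 0.7120 ≈ 0.79.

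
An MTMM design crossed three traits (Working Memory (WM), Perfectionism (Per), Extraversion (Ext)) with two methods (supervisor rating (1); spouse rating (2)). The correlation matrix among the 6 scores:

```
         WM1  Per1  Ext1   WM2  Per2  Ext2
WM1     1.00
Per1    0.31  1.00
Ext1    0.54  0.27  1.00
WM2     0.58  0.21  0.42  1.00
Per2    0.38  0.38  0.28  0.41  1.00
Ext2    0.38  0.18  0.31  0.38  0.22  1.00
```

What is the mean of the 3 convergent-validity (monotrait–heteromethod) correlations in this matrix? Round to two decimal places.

Convergent values: 0.58, 0.38, 0.31; mean = 1.27/3 = 0.42.

0.42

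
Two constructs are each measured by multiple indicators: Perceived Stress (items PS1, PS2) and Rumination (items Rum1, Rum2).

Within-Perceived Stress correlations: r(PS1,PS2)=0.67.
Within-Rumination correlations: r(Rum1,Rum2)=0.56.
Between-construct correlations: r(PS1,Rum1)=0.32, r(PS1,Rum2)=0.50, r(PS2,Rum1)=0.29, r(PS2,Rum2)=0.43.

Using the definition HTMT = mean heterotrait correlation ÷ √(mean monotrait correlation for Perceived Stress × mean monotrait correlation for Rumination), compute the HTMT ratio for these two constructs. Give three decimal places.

0.629

Mean heterotrait r = 1.54/4 = 0.3850.
Mean within-PS = 0.67/1 = 0.6700; mean within-Rum = 0.56/1 = 0.5600.
Geometric mean = √(0.6700 × 0.5600) = 0.6125.
HTMT = 0.3850 / 0.6125 = 0.629.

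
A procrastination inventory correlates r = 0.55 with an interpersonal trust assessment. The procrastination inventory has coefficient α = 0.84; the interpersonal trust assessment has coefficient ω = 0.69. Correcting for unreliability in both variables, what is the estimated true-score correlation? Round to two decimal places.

r_true = r_obs / √(r_xx · r_yy) = 0.55 / √(0.84 × 0.69) = 0.55 / √0.5796 = 0.55 / 0.7613 ≈ 0.72.

0.72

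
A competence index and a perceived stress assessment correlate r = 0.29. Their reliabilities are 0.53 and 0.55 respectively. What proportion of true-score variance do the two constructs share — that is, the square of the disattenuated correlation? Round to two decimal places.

Disattenuated r = 0.29 / √(0.53 × 0.55) = 0.29 / 0.5399 = 0.5371.
Shared true-score variance = 0.5371² = 0.2885 ≈ 0.29.

0.29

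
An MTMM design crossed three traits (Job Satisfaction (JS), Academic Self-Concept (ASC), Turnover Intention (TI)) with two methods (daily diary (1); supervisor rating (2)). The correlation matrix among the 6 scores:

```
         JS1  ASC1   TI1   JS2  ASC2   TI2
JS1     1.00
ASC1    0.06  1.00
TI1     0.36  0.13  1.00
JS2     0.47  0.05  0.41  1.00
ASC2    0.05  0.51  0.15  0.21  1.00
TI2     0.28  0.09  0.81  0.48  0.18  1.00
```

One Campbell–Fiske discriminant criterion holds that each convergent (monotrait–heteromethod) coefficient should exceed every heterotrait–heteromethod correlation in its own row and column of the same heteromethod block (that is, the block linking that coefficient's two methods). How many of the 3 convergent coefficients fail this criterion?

Convergent coefficients and their comparison sets:
JS (methods 1·2): 0.47 vs {0.05, 0.05, 0.28, 0.41} → pass.
ASC (methods 1·2): 0.51 vs {0.05, 0.05, 0.09, 0.15} → pass.
TI (methods 1·2): 0.81 vs {0.41, 0.28, 0.15, 0.09} → pass.
0 of 3 fail.

0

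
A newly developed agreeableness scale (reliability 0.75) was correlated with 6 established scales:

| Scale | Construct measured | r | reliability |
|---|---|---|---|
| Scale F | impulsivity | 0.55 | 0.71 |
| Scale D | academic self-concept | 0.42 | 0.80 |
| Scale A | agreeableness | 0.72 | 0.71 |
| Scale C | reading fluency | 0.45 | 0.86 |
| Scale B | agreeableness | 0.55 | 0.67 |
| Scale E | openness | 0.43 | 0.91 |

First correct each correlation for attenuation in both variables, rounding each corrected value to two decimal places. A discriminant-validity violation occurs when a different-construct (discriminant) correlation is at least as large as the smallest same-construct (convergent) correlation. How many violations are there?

0

Disattenuated r (r / √(r_scale · r_new)):
  Scale F (disc): 0.55 / √(0.71·0.75) = 0.75
  Scale D (disc): 0.42 / √(0.80·0.75) = 0.54
  Scale A (conv): 0.72 / √(0.71·0.75) = 0.99
  Scale C (disc): 0.45 / √(0.86·0.75) = 0.56
  Scale B (conv): 0.55 / √(0.67·0.75) = 0.78
  Scale E (disc): 0.43 / √(0.91·0.75) = 0.52
Smallest convergent = 0.78. Discriminant values: 0.75, 0.54, 0.56, 0.52; count ≥ 0.78 → 0.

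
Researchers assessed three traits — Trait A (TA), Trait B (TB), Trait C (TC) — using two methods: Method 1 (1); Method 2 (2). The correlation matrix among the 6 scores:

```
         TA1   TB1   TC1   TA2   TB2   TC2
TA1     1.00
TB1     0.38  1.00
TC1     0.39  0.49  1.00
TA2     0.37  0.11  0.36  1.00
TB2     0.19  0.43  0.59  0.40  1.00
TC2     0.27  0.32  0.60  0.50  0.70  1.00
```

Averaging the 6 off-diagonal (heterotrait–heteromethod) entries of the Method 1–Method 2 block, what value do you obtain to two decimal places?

HTHM values (method 1 × method 2): 0.19, 0.27, 0.11, 0.32, 0.36, 0.59; mean = 1.84/6 = 0.31.

0.31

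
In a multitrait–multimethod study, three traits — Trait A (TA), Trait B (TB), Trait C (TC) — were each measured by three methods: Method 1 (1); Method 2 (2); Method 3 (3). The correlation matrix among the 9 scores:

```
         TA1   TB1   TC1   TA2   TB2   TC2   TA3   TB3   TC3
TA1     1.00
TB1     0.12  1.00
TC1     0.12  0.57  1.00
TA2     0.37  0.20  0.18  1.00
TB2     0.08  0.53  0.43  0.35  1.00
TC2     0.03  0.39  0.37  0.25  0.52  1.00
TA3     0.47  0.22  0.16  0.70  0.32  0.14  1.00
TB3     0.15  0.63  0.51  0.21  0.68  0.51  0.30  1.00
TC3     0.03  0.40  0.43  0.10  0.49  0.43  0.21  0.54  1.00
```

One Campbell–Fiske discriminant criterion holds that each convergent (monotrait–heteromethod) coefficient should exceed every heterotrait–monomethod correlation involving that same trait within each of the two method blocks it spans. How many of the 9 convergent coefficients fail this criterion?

Convergent coefficients and their comparison sets:
TA (methods 1·2): 0.37 vs {0.12, 0.35, 0.12, 0.25} → pass.
TA (methods 1·3): 0.47 vs {0.12, 0.30, 0.12, 0.21} → pass.
TA (methods 2·3): 0.70 vs {0.35, 0.30, 0.25, 0.21} → pass.
TB (methods 1·2): 0.53 vs {0.12, 0.35, 0.57, 0.52} → fail.
TB (methods 1·3): 0.63 vs {0.12, 0.30, 0.57, 0.54} → pass.
TB (methods 2·3): 0.68 vs {0.35, 0.30, 0.52, 0.54} → pass.
TC (methods 1·2): 0.37 vs {0.12, 0.25, 0.57, 0.52} → fail.
TC (methods 1·3): 0.43 vs {0.12, 0.21, 0.57, 0.54} → fail.
TC (methods 2·3): 0.43 vs {0.25, 0.21, 0.52, 0.54} → fail.
4 of 9 fail.

4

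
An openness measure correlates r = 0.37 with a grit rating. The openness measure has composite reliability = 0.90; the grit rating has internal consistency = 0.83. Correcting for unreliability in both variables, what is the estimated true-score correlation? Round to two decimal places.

0.43

r_true = r_obs / √(r_xx · r_yy) = 0.37 / √(0.90 × 0.83) = 0.37 / √0.7470 = 0.37 / 0.8643 ≈ 0.43.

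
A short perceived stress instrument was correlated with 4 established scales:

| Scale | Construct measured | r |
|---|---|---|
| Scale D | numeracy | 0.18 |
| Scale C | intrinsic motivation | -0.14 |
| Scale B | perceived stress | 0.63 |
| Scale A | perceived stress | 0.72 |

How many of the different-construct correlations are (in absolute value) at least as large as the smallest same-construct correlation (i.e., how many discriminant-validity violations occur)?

Convergent (same construct = perceived stress): Scale B, Scale A.
Smallest convergent = 0.63. Discriminant |r|: 0.18, 0.14; count ≥ 0.63 → 0.

0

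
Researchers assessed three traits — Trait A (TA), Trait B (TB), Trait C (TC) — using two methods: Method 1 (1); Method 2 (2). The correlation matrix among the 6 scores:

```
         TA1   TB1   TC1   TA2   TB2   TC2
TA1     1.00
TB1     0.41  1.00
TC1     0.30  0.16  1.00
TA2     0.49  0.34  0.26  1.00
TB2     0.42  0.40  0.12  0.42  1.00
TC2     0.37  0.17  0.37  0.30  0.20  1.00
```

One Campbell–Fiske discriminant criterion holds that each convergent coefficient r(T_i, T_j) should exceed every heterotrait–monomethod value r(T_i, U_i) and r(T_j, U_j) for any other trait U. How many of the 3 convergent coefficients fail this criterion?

1

Convergent coefficients and their comparison sets:
TA (methods 1·2): 0.49 vs {0.41, 0.42, 0.30, 0.30} → pass.
TB (methods 1·2): 0.40 vs {0.41, 0.42, 0.16, 0.20} → fail.
TC (methods 1·2): 0.37 vs {0.30, 0.30, 0.16, 0.20} → pass.
1 of 3 fail.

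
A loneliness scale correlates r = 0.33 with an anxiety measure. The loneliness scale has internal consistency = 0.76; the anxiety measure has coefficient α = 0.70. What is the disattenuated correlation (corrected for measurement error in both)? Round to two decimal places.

0.45

r_true = r_obs / √(r_xx · r_yy) = 0.33 / √(0.76 × 0.70) = 0.33 / √0.5320 = 0.33 / 0.7294 ≈ 0.45.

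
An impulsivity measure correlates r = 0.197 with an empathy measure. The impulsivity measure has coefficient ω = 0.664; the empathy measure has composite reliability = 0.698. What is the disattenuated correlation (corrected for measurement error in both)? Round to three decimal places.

0.289

r_true = r_obs / √(r_xx · r_yy) = 0.197 / √(0.664 × 0.698) = 0.197 / √0.463472 = 0.197 / 0.6808 ≈ 0.289.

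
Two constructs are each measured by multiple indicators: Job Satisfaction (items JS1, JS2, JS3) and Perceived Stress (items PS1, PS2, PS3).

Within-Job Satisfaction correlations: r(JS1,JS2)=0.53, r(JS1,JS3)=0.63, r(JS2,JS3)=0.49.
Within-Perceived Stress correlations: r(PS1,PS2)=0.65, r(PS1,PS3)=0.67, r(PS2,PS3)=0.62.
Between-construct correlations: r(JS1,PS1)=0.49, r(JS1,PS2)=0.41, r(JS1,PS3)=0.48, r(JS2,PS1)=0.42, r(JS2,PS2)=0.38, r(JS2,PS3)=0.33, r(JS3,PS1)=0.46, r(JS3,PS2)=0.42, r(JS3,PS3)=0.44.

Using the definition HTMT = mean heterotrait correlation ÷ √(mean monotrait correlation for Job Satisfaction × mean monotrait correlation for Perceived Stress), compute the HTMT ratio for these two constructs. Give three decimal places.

Between-construct mean = 3.83/9 = 0.4256.
Mean within-JS = 1.65/3 = 0.5500; mean within-PS = 1.94/3 = 0.6467.
Geometric mean = √(0.5500 × 0.6467) = 0.5964.
HTMT = 0.4256 / 0.5964 = 0.714.

0.714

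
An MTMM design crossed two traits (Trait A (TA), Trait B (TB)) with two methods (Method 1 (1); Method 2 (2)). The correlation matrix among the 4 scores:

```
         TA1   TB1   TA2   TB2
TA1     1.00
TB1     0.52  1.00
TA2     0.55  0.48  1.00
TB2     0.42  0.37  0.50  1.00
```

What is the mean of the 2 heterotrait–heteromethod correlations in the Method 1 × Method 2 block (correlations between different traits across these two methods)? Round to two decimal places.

HTHM values (method 1 × method 2): 0.42, 0.48; mean = 0.90/2 = 0.45.

0.45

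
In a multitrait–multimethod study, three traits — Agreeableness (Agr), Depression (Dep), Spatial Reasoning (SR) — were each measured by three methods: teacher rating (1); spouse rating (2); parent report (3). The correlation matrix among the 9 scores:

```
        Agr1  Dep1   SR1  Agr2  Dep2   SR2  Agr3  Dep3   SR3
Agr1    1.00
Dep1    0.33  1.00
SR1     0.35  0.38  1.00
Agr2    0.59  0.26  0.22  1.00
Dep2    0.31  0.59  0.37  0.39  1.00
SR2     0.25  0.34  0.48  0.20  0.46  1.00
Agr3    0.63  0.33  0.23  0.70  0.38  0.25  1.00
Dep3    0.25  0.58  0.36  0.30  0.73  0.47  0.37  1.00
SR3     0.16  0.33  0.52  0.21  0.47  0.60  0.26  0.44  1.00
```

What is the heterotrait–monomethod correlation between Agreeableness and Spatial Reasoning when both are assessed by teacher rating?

0.35

Different traits, same method: r(Agr1, SR1) = 0.35.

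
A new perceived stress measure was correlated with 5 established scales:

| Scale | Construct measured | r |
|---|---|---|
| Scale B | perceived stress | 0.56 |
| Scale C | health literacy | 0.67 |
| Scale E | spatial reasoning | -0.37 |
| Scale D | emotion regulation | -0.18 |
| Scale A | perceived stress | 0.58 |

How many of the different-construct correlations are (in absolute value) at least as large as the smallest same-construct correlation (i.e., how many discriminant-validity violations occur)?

Convergent (same construct = perceived stress): Scale B, Scale A.
Smallest convergent = 0.56. Discriminant |r|: 0.67, 0.37, 0.18; count ≥ 0.56 → 1.

1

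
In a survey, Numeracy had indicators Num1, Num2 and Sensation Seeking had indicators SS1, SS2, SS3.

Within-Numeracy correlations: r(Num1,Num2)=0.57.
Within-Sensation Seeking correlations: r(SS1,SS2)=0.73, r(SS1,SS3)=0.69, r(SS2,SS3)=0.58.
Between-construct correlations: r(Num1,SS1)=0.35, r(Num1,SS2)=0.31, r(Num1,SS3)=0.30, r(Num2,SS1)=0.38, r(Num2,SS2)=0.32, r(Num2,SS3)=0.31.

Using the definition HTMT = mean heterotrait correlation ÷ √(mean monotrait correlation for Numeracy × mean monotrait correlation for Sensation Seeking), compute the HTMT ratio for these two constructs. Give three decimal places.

Mean heterotrait r = 1.97/6 = 0.3283.
Mean within-Num = 0.57/1 = 0.5700; mean within-SS = 2.00/3 = 0.6667.
Geometric mean = √(0.5700 × 0.6667) = 0.6165.
HTMT = 0.3283 / 0.6165 = 0.533.

0.533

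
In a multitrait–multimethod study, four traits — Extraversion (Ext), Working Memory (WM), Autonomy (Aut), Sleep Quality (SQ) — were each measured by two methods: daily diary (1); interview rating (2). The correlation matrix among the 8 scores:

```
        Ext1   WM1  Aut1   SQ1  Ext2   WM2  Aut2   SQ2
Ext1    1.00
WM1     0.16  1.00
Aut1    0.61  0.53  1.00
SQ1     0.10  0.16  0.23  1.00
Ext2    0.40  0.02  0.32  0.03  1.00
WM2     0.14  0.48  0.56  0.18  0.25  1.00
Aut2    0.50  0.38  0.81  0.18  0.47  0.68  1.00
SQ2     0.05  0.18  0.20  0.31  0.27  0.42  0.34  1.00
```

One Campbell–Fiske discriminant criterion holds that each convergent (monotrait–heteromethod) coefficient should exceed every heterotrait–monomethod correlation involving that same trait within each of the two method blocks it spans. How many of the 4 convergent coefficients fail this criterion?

Each convergent coefficient versus the relevant comparison correlations:
Ext (methods 1·2): 0.40 vs {0.16, 0.25, 0.61, 0.47, 0.10, 0.27} → fail.
WM (methods 1·2): 0.48 vs {0.16, 0.25, 0.53, 0.68, 0.16, 0.42} → fail.
Aut (methods 1·2): 0.81 vs {0.61, 0.47, 0.53, 0.68, 0.23, 0.34} → pass.
SQ (methods 1·2): 0.31 vs {0.10, 0.27, 0.16, 0.42, 0.23, 0.34} → fail.
3 of 4 fail.

3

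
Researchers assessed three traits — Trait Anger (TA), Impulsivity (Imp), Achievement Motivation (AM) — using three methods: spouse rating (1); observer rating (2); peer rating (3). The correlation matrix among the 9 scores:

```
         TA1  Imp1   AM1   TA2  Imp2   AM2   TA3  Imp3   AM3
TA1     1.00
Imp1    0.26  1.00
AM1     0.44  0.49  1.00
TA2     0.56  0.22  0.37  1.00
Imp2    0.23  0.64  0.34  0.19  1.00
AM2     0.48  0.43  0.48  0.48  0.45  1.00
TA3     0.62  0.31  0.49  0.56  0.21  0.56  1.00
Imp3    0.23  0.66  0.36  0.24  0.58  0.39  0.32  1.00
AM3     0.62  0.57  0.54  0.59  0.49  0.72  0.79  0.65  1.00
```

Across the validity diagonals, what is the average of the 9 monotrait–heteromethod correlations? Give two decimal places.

Convergent values: 0.56, 0.62, 0.56, 0.64, 0.66, 0.58, 0.48, 0.54, 0.72; mean = 5.36/9 = 0.60.

0.60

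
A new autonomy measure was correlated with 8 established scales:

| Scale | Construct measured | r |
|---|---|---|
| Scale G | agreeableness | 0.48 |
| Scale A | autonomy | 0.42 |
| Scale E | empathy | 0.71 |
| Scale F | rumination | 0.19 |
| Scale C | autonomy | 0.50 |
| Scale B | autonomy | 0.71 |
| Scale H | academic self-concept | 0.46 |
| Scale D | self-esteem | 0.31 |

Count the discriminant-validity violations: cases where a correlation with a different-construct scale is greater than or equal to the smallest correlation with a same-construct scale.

3

Convergent (same construct = autonomy): Scale A, Scale C, Scale B.
Smallest convergent = 0.42. Discriminant values: 0.48, 0.71, 0.19, 0.46, 0.31; count ≥ 0.42 → 3.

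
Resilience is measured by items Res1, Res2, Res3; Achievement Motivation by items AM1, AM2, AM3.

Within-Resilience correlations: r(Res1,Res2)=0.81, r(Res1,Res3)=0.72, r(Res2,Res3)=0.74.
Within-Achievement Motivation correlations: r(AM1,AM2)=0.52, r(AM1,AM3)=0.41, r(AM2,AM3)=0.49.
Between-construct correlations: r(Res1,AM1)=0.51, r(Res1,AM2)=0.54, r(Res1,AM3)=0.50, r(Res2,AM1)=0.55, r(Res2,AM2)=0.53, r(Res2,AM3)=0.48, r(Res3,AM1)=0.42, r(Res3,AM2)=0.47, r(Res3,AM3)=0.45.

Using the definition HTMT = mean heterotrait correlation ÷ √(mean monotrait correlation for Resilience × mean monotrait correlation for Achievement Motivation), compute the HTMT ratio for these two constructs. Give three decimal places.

0.826

Mean heterotrait r = 4.45/9 = 0.4944.
Mean within-Res = 2.27/3 = 0.7567; mean within-AM = 1.42/3 = 0.4733.
Geometric mean = √(0.7567 × 0.4733) = 0.5985.
HTMT = 0.4944 / 0.5985 = 0.826.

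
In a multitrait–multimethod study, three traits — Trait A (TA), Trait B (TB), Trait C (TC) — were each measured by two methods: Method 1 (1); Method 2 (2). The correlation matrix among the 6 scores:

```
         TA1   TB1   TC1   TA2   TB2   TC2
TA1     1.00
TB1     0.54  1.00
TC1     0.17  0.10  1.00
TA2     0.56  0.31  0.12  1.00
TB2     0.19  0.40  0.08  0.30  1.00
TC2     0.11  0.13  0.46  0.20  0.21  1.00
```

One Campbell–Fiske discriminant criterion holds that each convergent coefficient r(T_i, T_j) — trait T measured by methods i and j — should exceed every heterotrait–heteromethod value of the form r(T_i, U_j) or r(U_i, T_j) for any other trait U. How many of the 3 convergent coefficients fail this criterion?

Convergent coefficients and their comparison sets:
TA (methods 1·2): 0.56 vs {0.19, 0.31, 0.11, 0.12} → pass.
TB (methods 1·2): 0.40 vs {0.31, 0.19, 0.13, 0.08} → pass.
TC (methods 1·2): 0.46 vs {0.12, 0.11, 0.08, 0.13} → pass.
0 of 3 fail.

0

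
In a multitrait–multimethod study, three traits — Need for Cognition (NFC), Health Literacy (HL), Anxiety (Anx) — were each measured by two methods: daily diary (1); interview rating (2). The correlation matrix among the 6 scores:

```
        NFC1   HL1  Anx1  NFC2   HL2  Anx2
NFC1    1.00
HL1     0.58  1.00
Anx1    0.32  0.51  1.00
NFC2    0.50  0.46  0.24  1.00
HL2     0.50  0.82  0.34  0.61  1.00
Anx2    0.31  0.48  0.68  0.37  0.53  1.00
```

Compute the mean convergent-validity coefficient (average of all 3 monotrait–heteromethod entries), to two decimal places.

Convergent values: 0.50, 0.82, 0.68; mean = 2.00/3 = 0.67.

0.67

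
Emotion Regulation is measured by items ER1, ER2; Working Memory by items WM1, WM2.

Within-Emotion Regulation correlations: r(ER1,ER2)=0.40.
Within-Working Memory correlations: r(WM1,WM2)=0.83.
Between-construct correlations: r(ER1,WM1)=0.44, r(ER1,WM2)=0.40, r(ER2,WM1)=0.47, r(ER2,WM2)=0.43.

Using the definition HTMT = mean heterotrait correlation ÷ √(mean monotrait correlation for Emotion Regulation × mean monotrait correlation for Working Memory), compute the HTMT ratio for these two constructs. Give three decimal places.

0.755

Mean between = 1.74/4 = 0.4350.
Mean within-ER = 0.40/1 = 0.4000; mean within-WM = 0.83/1 = 0.8300.
Geometric mean = √(0.4000 × 0.8300) = 0.5762.
HTMT = 0.4350 / 0.5762 = 0.755.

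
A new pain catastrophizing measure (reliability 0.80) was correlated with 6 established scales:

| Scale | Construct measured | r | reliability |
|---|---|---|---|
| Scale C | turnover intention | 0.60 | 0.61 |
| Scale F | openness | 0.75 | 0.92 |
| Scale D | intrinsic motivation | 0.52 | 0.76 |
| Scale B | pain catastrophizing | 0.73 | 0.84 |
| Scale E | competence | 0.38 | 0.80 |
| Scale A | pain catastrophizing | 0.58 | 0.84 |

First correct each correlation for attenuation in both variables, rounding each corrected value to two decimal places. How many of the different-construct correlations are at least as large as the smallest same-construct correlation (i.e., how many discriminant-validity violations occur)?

2

Disattenuated r (r / √(r_scale · r_new)):
  Scale C (disc): 0.60 / √(0.61·0.80) = 0.86
  Scale F (disc): 0.75 / √(0.92·0.80) = 0.87
  Scale D (disc): 0.52 / √(0.76·0.80) = 0.67
  Scale B (conv): 0.73 / √(0.84·0.80) = 0.89
  Scale E (disc): 0.38 / √(0.80·0.80) = 0.48
  Scale A (conv): 0.58 / √(0.84·0.80) = 0.71
Smallest convergent = 0.71. Discriminant values: 0.86, 0.87, 0.67, 0.48; count ≥ 0.71 → 2.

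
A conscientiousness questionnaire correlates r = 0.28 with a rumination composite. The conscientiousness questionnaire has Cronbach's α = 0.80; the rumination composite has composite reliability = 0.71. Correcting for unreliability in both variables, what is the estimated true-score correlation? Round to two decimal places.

0.37

r_true = r_obs / √(r_xx · r_yy) = 0.28 / √(0.80 × 0.71) = 0.28 / √0.5680 = 0.28 / 0.7537 ≈ 0.37.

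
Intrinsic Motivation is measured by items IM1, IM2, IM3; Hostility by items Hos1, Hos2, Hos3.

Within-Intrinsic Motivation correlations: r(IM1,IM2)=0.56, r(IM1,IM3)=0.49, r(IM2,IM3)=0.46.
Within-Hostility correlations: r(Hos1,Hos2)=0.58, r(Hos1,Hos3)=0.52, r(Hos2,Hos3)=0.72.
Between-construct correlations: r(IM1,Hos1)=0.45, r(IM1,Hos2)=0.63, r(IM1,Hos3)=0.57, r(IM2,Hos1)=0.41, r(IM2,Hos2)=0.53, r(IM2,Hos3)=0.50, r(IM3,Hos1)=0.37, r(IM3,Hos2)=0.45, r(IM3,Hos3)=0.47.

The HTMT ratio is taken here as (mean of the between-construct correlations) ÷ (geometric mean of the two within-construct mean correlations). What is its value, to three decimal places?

Between-construct mean = 4.38/9 = 0.4867.
Mean within-IM = 1.51/3 = 0.5033; mean within-Hos = 1.82/3 = 0.6067.
Geometric mean = √(0.5033 × 0.6067) = 0.5526.
HTMT = 0.4867 / 0.5526 = 0.881.

0.881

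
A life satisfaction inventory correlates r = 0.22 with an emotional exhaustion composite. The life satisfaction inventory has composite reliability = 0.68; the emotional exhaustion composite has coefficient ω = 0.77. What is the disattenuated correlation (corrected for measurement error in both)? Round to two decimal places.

0.30

r_true = r_obs / √(r_xx · r_yy) = 0.22 / √(0.68 × 0.77) = 0.22 / √0.5236 = 0.22 / 0.7236 ≈ 0.30.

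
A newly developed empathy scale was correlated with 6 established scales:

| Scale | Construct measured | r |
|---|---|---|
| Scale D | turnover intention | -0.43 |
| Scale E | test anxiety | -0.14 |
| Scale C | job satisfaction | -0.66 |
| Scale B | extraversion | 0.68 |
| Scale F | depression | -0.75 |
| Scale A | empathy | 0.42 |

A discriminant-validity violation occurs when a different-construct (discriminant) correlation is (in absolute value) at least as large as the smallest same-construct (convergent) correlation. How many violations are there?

Convergent (same construct = empathy): Scale A.
Smallest convergent = 0.42. Discriminant |r|: 0.43, 0.14, 0.66, 0.68, 0.75; count ≥ 0.42 → 4.

4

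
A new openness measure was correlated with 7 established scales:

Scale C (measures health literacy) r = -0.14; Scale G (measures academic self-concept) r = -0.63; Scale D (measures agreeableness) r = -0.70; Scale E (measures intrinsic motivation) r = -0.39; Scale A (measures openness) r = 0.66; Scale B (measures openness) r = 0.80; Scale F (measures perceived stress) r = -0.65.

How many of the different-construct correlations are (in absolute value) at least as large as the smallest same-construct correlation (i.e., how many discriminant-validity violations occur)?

1

Convergent (same construct = openness): Scale A, Scale B.
Smallest convergent = 0.66. Discriminant |r|: 0.14, 0.63, 0.70, 0.39, 0.65; count ≥ 0.66 → 1.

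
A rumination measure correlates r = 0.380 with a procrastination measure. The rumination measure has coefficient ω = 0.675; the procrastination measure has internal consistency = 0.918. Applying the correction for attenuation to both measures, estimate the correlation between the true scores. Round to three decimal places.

r_true = r_obs / √(r_xx · r_yy) = 0.380 / √(0.675 × 0.918) = 0.380 / √0.619650 = 0.380 / 0.7872 ≈ 0.483.

0.483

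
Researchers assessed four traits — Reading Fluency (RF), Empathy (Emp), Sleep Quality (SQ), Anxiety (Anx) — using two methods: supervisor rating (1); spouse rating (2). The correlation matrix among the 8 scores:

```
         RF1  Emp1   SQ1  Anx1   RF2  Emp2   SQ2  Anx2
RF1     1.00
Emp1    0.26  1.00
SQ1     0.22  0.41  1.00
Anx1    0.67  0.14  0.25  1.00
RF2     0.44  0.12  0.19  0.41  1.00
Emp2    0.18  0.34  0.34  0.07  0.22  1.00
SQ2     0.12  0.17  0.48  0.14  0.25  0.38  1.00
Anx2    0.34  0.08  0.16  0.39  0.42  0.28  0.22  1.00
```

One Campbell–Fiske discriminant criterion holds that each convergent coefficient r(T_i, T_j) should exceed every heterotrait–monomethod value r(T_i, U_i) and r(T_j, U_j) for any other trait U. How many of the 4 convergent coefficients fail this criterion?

Each convergent coefficient versus the relevant comparison correlations:
RF (methods 1·2): 0.44 vs {0.26, 0.22, 0.22, 0.25, 0.67, 0.42} → fail.
Emp (methods 1·2): 0.34 vs {0.26, 0.22, 0.41, 0.38, 0.14, 0.28} → fail.
SQ (methods 1·2): 0.48 vs {0.22, 0.25, 0.41, 0.38, 0.25, 0.22} → pass.
Anx (methods 1·2): 0.39 vs {0.67, 0.42, 0.14, 0.28, 0.25, 0.22} → fail.
3 of 4 fail.

3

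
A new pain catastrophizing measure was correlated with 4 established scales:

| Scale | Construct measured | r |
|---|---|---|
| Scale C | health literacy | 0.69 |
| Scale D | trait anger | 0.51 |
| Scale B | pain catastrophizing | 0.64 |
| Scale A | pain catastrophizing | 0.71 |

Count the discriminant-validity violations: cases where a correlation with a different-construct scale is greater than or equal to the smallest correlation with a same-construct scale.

1

Convergent (same construct = pain catastrophizing): Scale B, Scale A.
Smallest convergent = 0.64. Discriminant values: 0.69, 0.51; count ≥ 0.64 → 1.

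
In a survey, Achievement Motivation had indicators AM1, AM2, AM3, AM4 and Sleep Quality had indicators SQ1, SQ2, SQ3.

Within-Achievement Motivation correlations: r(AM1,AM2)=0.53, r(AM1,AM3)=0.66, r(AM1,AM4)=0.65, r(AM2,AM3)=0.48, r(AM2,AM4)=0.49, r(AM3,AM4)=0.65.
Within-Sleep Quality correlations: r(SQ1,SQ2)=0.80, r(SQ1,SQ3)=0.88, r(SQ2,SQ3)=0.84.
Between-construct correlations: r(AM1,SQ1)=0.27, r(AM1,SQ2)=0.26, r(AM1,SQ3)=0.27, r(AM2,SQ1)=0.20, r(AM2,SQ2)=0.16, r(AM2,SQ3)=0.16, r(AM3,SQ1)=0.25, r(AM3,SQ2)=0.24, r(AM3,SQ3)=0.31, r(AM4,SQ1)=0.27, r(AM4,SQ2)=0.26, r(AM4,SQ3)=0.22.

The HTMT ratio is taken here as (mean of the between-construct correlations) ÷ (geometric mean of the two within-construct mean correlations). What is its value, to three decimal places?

0.344

Mean between = 2.87/12 = 0.2392.
Mean within-AM = 3.46/6 = 0.5767; mean within-SQ = 2.52/3 = 0.8400.
Geometric mean = √(0.5767 × 0.8400) = 0.6960.
HTMT = 0.2392 / 0.6960 = 0.344.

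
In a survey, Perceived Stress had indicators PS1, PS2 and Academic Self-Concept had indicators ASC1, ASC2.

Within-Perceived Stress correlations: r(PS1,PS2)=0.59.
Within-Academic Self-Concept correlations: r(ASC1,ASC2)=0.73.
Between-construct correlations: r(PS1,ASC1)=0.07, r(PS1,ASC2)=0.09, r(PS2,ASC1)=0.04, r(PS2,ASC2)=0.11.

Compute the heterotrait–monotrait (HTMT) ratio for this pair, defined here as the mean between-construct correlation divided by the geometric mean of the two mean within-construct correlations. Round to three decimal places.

0.118

Mean between = 0.31/4 = 0.0775.
Mean within-PS = 0.59/1 = 0.5900; mean within-ASC = 0.73/1 = 0.7300.
Geometric mean = √(0.5900 × 0.7300) = 0.6563.
HTMT = 0.0775 / 0.6563 = 0.118.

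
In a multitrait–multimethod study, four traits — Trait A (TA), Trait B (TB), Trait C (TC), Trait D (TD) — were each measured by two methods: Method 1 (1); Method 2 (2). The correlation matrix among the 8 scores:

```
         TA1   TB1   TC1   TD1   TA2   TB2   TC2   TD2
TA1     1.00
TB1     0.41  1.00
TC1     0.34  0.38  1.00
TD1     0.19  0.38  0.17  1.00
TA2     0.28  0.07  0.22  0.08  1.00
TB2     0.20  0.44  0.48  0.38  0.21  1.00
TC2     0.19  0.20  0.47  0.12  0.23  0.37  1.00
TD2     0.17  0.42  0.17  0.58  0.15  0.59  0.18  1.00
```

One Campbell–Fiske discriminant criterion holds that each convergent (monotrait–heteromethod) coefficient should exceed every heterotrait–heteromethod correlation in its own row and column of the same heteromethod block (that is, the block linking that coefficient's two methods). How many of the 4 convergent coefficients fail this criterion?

2

Convergent coefficients and their comparison sets:
TA (methods 1·2): 0.28 vs {0.20, 0.07, 0.19, 0.22, 0.17, 0.08} → pass.
TB (methods 1·2): 0.44 vs {0.07, 0.20, 0.20, 0.48, 0.42, 0.38} → fail.
TC (methods 1·2): 0.47 vs {0.22, 0.19, 0.48, 0.20, 0.17, 0.12} → fail.
TD (methods 1·2): 0.58 vs {0.08, 0.17, 0.38, 0.42, 0.12, 0.17} → pass.
2 of 4 fail.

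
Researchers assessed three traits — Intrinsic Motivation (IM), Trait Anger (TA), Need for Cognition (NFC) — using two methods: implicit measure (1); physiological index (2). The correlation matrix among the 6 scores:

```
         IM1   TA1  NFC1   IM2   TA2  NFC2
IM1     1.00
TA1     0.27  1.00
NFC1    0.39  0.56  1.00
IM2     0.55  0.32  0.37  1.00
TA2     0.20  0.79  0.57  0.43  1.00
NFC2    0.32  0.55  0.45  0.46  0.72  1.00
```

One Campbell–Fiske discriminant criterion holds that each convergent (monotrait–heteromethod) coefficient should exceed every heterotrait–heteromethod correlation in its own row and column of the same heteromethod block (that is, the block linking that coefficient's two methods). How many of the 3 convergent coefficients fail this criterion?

1

Each convergent coefficient versus the relevant comparison correlations:
IM (methods 1·2): 0.55 vs {0.20, 0.32, 0.32, 0.37} → pass.
TA (methods 1·2): 0.79 vs {0.32, 0.20, 0.55, 0.57} → pass.
NFC (methods 1·2): 0.45 vs {0.37, 0.32, 0.57, 0.55} → fail.
1 of 3 fail.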